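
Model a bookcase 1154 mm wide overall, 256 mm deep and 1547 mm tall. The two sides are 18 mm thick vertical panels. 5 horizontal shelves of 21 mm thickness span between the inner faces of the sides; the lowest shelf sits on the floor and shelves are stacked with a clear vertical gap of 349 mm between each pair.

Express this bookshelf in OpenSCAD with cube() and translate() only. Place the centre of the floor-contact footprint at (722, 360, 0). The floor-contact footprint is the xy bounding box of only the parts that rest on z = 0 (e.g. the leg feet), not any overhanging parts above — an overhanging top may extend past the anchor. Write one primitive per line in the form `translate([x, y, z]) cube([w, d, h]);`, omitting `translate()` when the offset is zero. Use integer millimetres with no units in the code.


translate([145, 232, 0]) cube([18, 256, 1547]);
translate([1281, 232, 0]) cube([18, 256, 1547]);
translate([163, 232, 0]) cube([1118, 256, 21]);
translate([163, 232, 370]) cube([1118, 256, 21]);
translate([163, 232, 740]) cube([1118, 256, 21]);
translate([163, 232, 1110]) cube([1118, 256, 21]);
translate([163, 232, 1480]) cube([1118, 256, 21]);


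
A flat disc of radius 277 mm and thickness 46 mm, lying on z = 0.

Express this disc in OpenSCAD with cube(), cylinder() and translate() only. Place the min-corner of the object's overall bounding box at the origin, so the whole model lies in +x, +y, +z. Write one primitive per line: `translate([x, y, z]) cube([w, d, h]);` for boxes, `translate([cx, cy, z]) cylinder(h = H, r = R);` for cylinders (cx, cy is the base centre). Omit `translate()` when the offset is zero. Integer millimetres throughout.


translate([277, 277, 0]) cylinder(h = 46, r = 277);


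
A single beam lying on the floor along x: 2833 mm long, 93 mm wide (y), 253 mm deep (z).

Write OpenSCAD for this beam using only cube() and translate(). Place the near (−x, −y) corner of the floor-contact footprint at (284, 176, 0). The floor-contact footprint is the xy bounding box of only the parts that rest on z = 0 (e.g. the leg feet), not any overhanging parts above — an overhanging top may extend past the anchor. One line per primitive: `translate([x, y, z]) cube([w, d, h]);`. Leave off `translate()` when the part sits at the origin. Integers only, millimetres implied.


translate([284, 176, 0]) cube([2833, 93, 253]);


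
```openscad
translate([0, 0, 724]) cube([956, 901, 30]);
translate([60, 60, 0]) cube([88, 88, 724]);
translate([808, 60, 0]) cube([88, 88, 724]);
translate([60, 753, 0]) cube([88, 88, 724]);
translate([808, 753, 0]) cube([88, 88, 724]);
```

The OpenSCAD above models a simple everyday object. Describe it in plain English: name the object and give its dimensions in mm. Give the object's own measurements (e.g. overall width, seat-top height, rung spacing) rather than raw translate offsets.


A rectangular dining table. The top is 956×901×30 mm with its upper surface at z = 754 mm. It stands on four 88×88 mm square legs, each inset 60 mm from the nearest pair of top edges, running from the floor to the underside of the top.


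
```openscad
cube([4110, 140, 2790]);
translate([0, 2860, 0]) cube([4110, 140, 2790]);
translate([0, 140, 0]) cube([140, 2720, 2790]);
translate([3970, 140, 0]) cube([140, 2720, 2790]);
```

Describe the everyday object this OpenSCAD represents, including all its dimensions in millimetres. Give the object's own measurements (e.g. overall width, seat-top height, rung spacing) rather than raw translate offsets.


The wall frame of a small rectangular building: four walls, each 2790 mm tall and 140 mm thick, enclosing a footprint 4110 mm (x) by 3000 mm (y) outside-to-outside, with no floor or roof. The front and back walls (the −y and +y sides) span the full width; the two side walls fit between them.


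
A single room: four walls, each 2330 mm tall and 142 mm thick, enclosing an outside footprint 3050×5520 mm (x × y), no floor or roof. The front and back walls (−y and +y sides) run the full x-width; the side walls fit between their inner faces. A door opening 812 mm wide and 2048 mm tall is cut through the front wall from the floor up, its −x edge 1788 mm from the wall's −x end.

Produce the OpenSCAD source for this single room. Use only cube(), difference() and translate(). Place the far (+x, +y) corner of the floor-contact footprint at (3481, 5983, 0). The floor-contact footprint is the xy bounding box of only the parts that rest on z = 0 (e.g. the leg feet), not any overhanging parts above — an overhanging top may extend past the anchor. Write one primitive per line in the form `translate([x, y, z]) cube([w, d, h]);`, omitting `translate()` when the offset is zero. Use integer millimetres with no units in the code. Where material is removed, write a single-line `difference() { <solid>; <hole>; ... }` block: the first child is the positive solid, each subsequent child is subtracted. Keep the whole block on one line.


difference() { translate([431, 463, 0]) cube([3050, 142, 2330]); translate([2219, 463, 0]) cube([812, 142, 2048]); }
translate([431, 5841, 0]) cube([3050, 142, 2330]);
translate([431, 605, 0]) cube([142, 5236, 2330]);
translate([3339, 605, 0]) cube([142, 5236, 2330]);


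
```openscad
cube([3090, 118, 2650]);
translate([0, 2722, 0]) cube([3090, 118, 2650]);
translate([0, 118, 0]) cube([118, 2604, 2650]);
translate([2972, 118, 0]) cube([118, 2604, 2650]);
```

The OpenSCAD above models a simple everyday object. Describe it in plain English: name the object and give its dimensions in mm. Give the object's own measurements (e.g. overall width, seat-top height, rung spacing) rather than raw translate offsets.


The wall frame of a small rectangular building: four walls, each 2650 mm tall and 118 mm thick, enclosing a footprint 3090 mm (x) by 2840 mm (y) outside-to-outside, with no floor or roof. The front and back walls (the −y and +y sides) span the full width; the two side walls fit between them.


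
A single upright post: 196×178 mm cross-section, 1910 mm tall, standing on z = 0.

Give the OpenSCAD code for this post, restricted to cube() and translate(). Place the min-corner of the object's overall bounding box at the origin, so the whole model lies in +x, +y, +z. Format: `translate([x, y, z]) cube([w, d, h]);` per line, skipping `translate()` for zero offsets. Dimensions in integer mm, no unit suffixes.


cube([196, 178, 1910]);


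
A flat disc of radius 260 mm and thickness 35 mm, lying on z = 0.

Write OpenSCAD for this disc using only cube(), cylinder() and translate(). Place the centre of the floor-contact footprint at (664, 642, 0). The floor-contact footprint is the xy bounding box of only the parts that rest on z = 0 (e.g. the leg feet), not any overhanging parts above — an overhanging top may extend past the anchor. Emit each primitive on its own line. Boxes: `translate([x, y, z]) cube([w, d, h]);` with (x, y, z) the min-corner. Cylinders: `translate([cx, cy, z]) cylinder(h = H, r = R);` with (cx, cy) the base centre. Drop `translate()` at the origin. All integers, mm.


translate([664, 642, 0]) cylinder(h = 35, r = 260);


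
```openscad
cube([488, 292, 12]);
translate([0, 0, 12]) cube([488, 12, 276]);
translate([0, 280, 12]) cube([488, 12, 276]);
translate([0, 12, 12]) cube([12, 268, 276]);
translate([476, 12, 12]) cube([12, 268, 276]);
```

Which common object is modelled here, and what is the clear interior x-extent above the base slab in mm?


An open box. The internal width is 464 mm.

A 488×292 base slab with four walls standing on it — an open box. The base is 488 mm wide and the walls are 12 mm thick, so the internal width is 488 − 2 × 12 = 464 mm.


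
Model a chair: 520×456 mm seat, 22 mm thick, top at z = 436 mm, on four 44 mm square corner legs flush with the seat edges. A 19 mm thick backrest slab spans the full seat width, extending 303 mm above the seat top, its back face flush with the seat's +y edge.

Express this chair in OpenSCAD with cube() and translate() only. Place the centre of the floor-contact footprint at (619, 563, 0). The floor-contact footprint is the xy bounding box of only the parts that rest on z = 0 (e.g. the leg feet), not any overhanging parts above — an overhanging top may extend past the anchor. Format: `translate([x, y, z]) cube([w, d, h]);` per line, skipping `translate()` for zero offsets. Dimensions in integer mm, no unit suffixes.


translate([359, 335, 414]) cube([520, 456, 22]);
translate([359, 335, 0]) cube([44, 44, 414]);
translate([835, 335, 0]) cube([44, 44, 414]);
translate([359, 747, 0]) cube([44, 44, 414]);
translate([835, 747, 0]) cube([44, 44, 414]);
translate([359, 772, 436]) cube([520, 19, 303]);


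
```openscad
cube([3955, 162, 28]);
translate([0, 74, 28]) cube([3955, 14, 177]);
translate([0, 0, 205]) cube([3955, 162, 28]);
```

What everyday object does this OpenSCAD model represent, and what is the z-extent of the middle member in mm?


An I-beam. The web height is 177 mm.

Two wide flanges with a thin centred web — an I-beam. Overall 233 mm minus two 28 mm flanges gives a web of 233 − 2·28 = 177 mm.


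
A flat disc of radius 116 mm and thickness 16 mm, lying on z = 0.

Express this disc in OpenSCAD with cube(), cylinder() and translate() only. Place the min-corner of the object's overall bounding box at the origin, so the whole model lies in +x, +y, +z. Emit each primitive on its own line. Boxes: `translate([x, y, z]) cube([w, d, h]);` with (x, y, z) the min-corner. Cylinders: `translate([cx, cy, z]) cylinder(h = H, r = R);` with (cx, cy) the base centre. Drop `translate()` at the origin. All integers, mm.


translate([116, 116, 0]) cylinder(h = 16, r = 116);


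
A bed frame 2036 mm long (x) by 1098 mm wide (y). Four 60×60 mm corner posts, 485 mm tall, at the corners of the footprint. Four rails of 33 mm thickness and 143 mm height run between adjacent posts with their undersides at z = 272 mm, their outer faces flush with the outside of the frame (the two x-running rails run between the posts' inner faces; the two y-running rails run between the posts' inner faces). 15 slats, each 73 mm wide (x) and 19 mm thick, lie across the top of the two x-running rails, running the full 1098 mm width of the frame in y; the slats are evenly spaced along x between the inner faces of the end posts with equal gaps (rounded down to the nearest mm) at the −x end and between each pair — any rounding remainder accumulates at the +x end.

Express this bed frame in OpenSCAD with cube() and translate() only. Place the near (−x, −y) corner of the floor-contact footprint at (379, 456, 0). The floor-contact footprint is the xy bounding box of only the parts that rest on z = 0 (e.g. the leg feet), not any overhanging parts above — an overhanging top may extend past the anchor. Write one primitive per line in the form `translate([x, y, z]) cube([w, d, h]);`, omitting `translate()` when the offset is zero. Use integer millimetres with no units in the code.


translate([379, 456, 0]) cube([60, 60, 485]);
translate([379, 1494, 0]) cube([60, 60, 485]);
translate([2355, 456, 0]) cube([60, 60, 485]);
translate([2355, 1494, 0]) cube([60, 60, 485]);
translate([439, 456, 272]) cube([1916, 33, 143]);
translate([439, 1521, 272]) cube([1916, 33, 143]);
translate([379, 516, 272]) cube([33, 978, 143]);
translate([2382, 516, 272]) cube([33, 978, 143]);
translate([490, 456, 415]) cube([73, 1098, 19]);
translate([614, 456, 415]) cube([73, 1098, 19]);
translate([738, 456, 415]) cube([73, 1098, 19]);
translate([862, 456, 415]) cube([73, 1098, 19]);
translate([986, 456, 415]) cube([73, 1098, 19]);
translate([1110, 456, 415]) cube([73, 1098, 19]);
translate([1234, 456, 415]) cube([73, 1098, 19]);
translate([1358, 456, 415]) cube([73, 1098, 19]);
translate([1482, 456, 415]) cube([73, 1098, 19]);
translate([1606, 456, 415]) cube([73, 1098, 19]);
translate([1730, 456, 415]) cube([73, 1098, 19]);
translate([1854, 456, 415]) cube([73, 1098, 19]);
translate([1978, 456, 415]) cube([73, 1098, 19]);
translate([2102, 456, 415]) cube([73, 1098, 19]);
translate([2226, 456, 415]) cube([73, 1098, 19]);


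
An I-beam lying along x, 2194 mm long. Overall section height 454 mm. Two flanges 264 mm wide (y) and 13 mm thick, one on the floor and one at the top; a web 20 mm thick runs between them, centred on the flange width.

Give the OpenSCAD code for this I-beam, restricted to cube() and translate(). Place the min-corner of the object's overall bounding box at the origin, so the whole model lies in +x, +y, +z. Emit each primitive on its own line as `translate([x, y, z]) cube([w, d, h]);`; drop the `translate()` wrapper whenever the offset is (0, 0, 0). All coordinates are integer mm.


cube([2194, 264, 13]);
translate([0, 122, 13]) cube([2194, 20, 428]);
translate([0, 0, 441]) cube([2194, 264, 13]);


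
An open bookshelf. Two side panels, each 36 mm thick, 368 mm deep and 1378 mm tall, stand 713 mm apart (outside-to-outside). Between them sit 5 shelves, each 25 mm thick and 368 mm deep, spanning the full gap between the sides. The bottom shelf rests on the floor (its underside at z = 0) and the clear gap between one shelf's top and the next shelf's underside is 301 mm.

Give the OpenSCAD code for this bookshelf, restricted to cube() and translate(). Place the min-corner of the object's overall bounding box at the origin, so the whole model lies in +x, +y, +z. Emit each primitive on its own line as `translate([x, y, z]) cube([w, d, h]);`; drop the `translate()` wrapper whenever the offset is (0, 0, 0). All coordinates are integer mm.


cube([36, 368, 1378]);
translate([677, 0, 0]) cube([36, 368, 1378]);
translate([36, 0, 0]) cube([641, 368, 25]);
translate([36, 0, 326]) cube([641, 368, 25]);
translate([36, 0, 652]) cube([641, 368, 25]);
translate([36, 0, 978]) cube([641, 368, 25]);
translate([36, 0, 1304]) cube([641, 368, 25]);


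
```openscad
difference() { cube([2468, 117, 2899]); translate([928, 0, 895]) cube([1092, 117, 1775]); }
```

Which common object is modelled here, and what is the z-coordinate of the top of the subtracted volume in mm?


A wall with a window opening. The window head height is 2670 mm.

A wall with a rectangular opening subtracted — a window. Sill at z = 895, opening 1775 mm tall, so the head is at 895 + 1775 = 2670 mm.


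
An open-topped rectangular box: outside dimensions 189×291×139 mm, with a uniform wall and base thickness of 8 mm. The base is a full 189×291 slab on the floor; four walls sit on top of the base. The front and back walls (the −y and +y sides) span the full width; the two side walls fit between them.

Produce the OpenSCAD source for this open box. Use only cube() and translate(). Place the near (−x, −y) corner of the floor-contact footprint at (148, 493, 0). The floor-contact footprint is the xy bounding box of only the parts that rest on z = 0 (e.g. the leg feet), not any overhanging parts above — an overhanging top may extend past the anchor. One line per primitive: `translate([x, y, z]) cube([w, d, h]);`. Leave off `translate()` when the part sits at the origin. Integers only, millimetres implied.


translate([148, 493, 0]) cube([189, 291, 8]);
translate([148, 493, 8]) cube([189, 8, 131]);
translate([148, 776, 8]) cube([189, 8, 131]);
translate([148, 501, 8]) cube([8, 275, 131]);
translate([329, 501, 8]) cube([8, 275, 131]);


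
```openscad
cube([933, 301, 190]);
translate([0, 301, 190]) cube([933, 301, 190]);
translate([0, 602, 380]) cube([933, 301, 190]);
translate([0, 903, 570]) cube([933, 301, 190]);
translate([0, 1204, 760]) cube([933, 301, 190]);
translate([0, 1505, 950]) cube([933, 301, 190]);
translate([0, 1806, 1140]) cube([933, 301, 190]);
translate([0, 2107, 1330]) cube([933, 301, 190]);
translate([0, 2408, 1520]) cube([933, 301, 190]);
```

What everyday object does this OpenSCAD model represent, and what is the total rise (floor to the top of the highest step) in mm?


A staircase. The total rise is 1710 mm.

9 identical blocks, each offset up and back from the previous — a staircase. Each step is 190 mm tall and there are 9 of them, so the total rise is 9 × 190 = 1710 mm.


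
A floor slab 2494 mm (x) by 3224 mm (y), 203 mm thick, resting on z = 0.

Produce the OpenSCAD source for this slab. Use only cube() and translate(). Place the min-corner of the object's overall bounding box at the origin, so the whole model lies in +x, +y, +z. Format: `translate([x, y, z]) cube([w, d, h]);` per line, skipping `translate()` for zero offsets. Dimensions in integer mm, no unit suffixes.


cube([2494, 3224, 203]);


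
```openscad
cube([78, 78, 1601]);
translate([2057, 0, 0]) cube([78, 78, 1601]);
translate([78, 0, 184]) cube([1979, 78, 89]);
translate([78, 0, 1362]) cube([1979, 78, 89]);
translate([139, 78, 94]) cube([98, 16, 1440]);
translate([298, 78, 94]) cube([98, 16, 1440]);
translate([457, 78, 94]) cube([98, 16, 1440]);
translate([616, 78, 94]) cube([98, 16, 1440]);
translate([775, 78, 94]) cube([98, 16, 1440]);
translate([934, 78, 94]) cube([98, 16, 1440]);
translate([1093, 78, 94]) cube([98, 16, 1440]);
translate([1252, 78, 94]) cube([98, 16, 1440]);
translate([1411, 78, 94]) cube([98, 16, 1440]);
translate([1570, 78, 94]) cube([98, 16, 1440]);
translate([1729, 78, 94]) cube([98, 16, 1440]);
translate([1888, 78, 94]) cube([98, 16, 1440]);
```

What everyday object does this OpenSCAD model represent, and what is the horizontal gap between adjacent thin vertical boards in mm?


A fence section. The picket gap is 61 mm.

Two posts, two rails, 12 pickets — a fence section. Span 1979 mm holds 12 pickets of 98 mm with 13 equal gaps: ⌊(1979 − 12·98) / 13⌋ = 61 mm.


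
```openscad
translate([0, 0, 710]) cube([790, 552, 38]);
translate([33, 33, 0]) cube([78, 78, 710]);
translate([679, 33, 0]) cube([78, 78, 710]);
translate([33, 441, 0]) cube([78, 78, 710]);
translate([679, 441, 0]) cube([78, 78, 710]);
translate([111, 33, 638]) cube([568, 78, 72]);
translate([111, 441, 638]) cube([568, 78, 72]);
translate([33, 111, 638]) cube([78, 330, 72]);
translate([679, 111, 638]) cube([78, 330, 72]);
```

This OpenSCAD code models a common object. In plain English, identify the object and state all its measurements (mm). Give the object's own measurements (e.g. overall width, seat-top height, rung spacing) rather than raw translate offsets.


A table: top 790 mm (x) × 552 mm (y), 38 mm thick, upper face at z = 748 mm, on four 78×78 mm square legs, each inset 33 mm from the nearest pair of top edges from z = 0 to the bottom of the top. Four apron rails, 78 mm thick and 72 mm tall, run between adjacent legs with their top edges flush with the underside of the top and their outer faces flush with the legs' outer faces.


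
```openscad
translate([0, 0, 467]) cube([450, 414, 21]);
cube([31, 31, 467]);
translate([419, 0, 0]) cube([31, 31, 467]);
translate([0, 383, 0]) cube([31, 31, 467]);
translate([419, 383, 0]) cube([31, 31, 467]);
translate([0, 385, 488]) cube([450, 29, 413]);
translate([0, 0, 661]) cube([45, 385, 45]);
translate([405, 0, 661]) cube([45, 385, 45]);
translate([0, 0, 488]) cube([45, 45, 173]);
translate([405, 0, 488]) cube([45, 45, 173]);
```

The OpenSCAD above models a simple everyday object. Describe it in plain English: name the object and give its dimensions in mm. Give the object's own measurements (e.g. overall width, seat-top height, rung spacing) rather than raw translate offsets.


A chair. The seat is a 450×414×21 mm slab with its top at z = 488 mm, on four 31×31 mm corner legs (flush with the seat edges, standing on z = 0). A flat backrest 29 mm thick, 413 mm tall, spans the full seat width and rises from the seat top along its +y edge, rear face flush with the rear of the seat. Two armrests of 45×45 mm section run along each side from the seat's front edge to the front of the backrest, top faces 218 mm above the seat top and outer faces flush with the seat's x-edges; a 45×45 mm post under the front of each armrest stands on the seat at the front corner.


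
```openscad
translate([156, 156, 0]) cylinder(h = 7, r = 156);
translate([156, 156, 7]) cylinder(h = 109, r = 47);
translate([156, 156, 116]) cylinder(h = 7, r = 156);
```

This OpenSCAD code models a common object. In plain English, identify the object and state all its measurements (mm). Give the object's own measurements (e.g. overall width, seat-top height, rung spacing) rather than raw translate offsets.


A spool: two coaxial disc flanges of radius 156 mm and thickness 7 mm, joined by a core cylinder of radius 47 mm and height 109 mm. The lower flange rests on z = 0 and the three cylinders share a vertical axis.


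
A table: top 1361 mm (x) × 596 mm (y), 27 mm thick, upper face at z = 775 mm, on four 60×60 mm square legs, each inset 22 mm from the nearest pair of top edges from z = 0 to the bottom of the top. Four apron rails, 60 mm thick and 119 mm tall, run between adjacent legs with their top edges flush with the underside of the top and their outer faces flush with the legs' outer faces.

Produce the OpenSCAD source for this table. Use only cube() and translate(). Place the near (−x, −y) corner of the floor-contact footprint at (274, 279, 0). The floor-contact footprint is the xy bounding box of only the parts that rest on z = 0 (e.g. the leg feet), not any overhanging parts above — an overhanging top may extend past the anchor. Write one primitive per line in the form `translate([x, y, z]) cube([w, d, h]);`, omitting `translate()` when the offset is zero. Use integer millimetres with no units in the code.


translate([252, 257, 748]) cube([1361, 596, 27]);
translate([274, 279, 0]) cube([60, 60, 748]);
translate([1531, 279, 0]) cube([60, 60, 748]);
translate([274, 771, 0]) cube([60, 60, 748]);
translate([1531, 771, 0]) cube([60, 60, 748]);
translate([334, 279, 629]) cube([1197, 60, 119]);
translate([334, 771, 629]) cube([1197, 60, 119]);
translate([274, 339, 629]) cube([60, 432, 119]);
translate([1531, 339, 629]) cube([60, 432, 119]);


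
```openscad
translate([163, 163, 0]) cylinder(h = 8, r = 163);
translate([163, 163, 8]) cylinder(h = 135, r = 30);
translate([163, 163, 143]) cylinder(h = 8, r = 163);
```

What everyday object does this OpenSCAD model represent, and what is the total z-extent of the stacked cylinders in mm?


A spool. The overall height is 151 mm.

Three coaxial cylinders, large–small–large — a spool. Two 8 mm flanges and a 135 mm core give 8 + 135 + 8 = 151 mm.


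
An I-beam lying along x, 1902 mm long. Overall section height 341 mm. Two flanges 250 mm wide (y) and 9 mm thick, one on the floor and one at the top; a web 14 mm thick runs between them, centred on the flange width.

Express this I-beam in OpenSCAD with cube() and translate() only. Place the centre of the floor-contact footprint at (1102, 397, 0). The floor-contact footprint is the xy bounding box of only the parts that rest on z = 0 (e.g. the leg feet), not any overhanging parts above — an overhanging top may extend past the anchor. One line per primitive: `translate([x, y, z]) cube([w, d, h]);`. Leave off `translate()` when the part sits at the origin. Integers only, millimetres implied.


translate([151, 272, 0]) cube([1902, 250, 9]);
translate([151, 390, 9]) cube([1902, 14, 323]);
translate([151, 272, 332]) cube([1902, 250, 9]);


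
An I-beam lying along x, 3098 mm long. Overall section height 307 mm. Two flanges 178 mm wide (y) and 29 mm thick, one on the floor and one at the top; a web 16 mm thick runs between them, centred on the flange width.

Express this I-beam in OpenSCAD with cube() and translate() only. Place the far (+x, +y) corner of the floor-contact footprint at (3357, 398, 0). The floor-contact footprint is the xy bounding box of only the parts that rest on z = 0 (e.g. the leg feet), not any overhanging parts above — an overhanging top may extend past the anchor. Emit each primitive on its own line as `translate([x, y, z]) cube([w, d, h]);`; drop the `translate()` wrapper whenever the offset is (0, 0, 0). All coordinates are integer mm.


translate([259, 220, 0]) cube([3098, 178, 29]);
translate([259, 301, 29]) cube([3098, 16, 249]);
translate([259, 220, 278]) cube([3098, 178, 29]);


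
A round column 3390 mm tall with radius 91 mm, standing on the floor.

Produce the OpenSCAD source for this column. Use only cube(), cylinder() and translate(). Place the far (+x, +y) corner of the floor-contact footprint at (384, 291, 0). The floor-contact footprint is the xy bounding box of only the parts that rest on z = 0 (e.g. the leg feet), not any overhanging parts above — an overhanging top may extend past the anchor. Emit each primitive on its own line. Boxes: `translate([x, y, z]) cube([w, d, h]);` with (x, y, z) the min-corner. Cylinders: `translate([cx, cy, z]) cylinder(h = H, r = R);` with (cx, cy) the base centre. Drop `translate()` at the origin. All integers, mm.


translate([293, 200, 0]) cylinder(h = 3390, r = 91);


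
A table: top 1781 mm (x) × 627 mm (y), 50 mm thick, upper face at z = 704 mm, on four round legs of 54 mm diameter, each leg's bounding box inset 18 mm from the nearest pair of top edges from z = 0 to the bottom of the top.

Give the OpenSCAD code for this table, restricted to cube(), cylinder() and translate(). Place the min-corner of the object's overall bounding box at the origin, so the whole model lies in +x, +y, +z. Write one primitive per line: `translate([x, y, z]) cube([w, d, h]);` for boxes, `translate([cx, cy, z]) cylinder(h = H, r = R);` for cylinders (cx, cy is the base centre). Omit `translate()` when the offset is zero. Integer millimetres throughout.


translate([0, 0, 654]) cube([1781, 627, 50]);
translate([45, 45, 0]) cylinder(h = 654, r = 27);
translate([1736, 45, 0]) cylinder(h = 654, r = 27);
translate([45, 582, 0]) cylinder(h = 654, r = 27);
translate([1736, 582, 0]) cylinder(h = 654, r = 27);


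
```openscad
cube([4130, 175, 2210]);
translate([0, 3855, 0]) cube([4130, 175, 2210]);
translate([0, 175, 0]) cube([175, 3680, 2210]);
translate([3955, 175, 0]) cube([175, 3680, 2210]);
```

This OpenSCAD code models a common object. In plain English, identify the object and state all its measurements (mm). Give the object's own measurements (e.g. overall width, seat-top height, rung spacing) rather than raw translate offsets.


The wall frame of a small rectangular building: four walls, each 2210 mm tall and 175 mm thick, enclosing a footprint 4130 mm (x) by 4030 mm (y) outside-to-outside, with no floor or roof. The front and back walls (the −y and +y sides) span the full width; the two side walls fit between them.


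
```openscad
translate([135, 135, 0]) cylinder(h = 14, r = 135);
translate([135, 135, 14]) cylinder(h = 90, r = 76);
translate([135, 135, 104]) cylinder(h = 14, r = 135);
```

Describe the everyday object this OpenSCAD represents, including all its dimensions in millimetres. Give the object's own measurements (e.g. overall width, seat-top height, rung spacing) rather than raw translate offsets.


A spool: two coaxial disc flanges of radius 135 mm and thickness 14 mm, joined by a core cylinder of radius 76 mm and height 90 mm. The lower flange rests on z = 0 and the three cylinders share a vertical axis.


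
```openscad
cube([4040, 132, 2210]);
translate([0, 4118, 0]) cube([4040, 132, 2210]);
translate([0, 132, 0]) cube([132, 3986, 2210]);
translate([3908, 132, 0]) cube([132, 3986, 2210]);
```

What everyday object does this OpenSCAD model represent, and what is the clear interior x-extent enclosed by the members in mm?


A house (or room) frame. The interior width is 3776 mm.

Four 2210 mm walls enclosing a rectangle with no floor or roof — a room or house frame. Outside width is 4040 mm and wall thickness is 132 mm, so the interior width is 4040 − 2 × 132 = 3776 mm.


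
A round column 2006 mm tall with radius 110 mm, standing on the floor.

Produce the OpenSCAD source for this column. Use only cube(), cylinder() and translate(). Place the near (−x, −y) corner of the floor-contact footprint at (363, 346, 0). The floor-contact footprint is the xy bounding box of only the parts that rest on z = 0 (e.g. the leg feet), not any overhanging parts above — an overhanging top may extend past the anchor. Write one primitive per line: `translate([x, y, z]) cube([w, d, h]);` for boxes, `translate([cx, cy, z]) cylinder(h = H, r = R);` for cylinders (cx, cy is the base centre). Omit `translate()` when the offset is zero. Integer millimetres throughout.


translate([473, 456, 0]) cylinder(h = 2006, r = 110);


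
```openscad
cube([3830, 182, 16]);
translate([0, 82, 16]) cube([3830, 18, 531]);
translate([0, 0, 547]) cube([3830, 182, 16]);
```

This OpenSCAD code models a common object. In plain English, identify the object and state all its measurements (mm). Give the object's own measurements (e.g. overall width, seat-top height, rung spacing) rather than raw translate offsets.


An I-beam lying along x, 3830 mm long. Overall section height 563 mm. Two flanges 182 mm wide (y) and 16 mm thick, one on the floor and one at the top; a web 18 mm thick runs between them, centred on the flange width.


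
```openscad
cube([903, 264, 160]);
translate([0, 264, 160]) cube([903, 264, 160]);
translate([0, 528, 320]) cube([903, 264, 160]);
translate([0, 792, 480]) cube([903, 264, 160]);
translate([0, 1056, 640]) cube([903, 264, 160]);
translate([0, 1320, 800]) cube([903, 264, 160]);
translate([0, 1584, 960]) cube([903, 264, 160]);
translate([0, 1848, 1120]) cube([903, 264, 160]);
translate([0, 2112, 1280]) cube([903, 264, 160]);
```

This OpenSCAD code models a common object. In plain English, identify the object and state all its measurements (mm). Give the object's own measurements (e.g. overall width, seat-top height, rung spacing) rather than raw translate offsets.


A straight staircase of 9 solid steps. Each step is 903 mm wide (x), 264 mm deep (y, the going) and 160 mm tall (the rise). The first step rests on the floor; each subsequent step sits one going further in +y and one rise higher in +z, directly behind and above the previous step with no overlap.


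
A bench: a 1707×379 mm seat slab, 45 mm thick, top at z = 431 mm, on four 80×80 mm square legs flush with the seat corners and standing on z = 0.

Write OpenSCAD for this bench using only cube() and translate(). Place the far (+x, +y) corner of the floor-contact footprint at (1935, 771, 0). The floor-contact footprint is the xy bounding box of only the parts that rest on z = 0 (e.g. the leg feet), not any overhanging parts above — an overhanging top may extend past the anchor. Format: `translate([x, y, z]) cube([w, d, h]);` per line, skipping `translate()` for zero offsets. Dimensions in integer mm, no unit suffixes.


translate([228, 392, 386]) cube([1707, 379, 45]);
translate([228, 392, 0]) cube([80, 80, 386]);
translate([228, 691, 0]) cube([80, 80, 386]);
translate([1855, 392, 0]) cube([80, 80, 386]);
translate([1855, 691, 0]) cube([80, 80, 386]);


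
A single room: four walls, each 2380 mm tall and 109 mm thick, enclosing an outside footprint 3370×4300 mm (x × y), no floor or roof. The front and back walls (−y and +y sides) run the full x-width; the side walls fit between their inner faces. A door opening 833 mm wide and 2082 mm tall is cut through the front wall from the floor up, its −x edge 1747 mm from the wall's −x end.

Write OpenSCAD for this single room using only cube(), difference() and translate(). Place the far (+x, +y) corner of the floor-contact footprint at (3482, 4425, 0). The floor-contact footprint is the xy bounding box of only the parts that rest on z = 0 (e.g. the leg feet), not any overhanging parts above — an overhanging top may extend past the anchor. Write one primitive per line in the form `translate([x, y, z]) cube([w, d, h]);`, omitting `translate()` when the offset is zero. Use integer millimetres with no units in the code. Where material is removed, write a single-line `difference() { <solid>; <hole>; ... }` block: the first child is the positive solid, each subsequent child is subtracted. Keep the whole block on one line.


difference() { translate([112, 125, 0]) cube([3370, 109, 2380]); translate([1859, 125, 0]) cube([833, 109, 2082]); }
translate([112, 4316, 0]) cube([3370, 109, 2380]);
translate([112, 234, 0]) cube([109, 4082, 2380]);
translate([3373, 234, 0]) cube([109, 4082, 2380]);


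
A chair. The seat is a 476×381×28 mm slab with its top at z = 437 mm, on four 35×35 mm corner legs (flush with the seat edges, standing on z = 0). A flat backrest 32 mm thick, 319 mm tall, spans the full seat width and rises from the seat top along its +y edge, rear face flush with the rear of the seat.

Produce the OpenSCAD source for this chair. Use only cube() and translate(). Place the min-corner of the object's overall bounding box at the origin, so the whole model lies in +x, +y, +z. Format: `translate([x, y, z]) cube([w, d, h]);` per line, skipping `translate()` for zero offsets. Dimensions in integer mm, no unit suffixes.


translate([0, 0, 409]) cube([476, 381, 28]);
cube([35, 35, 409]);
translate([441, 0, 0]) cube([35, 35, 409]);
translate([0, 346, 0]) cube([35, 35, 409]);
translate([441, 346, 0]) cube([35, 35, 409]);
translate([0, 349, 437]) cube([476, 32, 319]);


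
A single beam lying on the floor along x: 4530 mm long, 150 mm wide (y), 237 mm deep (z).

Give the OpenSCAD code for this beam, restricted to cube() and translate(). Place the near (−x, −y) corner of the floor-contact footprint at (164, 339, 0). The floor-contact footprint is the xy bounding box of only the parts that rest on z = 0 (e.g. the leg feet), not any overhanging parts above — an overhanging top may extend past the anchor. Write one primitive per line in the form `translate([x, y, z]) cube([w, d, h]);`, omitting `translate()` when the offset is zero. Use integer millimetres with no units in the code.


translate([164, 339, 0]) cube([4530, 150, 237]);


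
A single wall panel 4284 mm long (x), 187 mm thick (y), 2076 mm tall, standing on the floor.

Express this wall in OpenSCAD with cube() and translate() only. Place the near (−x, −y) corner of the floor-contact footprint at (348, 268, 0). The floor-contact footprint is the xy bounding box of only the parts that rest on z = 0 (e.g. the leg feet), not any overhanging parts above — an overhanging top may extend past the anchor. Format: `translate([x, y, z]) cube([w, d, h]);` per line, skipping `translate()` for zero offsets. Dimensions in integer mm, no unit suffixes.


translate([348, 268, 0]) cube([4284, 187, 2076]);


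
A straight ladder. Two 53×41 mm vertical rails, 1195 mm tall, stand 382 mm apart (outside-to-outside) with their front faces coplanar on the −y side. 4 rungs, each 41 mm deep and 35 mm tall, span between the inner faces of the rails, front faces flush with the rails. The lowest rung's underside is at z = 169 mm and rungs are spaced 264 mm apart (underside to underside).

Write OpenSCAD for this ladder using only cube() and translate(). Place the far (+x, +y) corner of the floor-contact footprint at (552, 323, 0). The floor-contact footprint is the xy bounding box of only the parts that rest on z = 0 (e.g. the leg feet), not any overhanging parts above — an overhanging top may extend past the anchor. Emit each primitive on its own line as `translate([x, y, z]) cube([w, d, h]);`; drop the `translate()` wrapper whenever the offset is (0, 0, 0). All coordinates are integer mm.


translate([170, 282, 0]) cube([53, 41, 1195]);
translate([499, 282, 0]) cube([53, 41, 1195]);
translate([223, 282, 169]) cube([276, 41, 35]);
translate([223, 282, 433]) cube([276, 41, 35]);
translate([223, 282, 697]) cube([276, 41, 35]);
translate([223, 282, 961]) cube([276, 41, 35]);


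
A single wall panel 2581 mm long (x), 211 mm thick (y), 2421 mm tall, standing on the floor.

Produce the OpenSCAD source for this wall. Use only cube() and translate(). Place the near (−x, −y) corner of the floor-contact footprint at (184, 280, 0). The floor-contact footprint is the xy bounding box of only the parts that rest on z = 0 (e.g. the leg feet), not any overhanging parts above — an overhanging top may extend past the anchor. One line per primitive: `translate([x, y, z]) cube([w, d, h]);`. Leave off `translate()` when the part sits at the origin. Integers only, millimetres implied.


translate([184, 280, 0]) cube([2581, 211, 2421]);


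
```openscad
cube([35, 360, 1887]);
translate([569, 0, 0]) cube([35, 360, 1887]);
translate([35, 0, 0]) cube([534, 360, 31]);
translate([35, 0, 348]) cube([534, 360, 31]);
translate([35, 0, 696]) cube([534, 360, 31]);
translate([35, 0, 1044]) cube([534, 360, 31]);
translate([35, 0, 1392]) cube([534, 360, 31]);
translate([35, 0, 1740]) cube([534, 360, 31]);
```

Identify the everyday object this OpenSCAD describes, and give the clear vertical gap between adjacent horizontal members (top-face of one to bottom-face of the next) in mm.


A bookshelf. The clear shelf gap is 317 mm.

Two tall side panels with 6 horizontal boards between them — a bookshelf. The first two shelf undersides are at z = 0 and z = 348; with shelf thickness 31, the clear gap is 348 − 0 − 31 = 317 mm.


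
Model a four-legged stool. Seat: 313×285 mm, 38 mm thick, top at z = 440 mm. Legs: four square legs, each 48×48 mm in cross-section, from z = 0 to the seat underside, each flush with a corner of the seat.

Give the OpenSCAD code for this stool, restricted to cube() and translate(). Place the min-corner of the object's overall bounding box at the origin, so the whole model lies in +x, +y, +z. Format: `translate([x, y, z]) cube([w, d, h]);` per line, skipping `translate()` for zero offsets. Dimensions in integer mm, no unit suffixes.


translate([0, 0, 402]) cube([313, 285, 38]);
cube([48, 48, 402]);
translate([265, 0, 0]) cube([48, 48, 402]);
translate([0, 237, 0]) cube([48, 48, 402]);
translate([265, 237, 0]) cube([48, 48, 402]);


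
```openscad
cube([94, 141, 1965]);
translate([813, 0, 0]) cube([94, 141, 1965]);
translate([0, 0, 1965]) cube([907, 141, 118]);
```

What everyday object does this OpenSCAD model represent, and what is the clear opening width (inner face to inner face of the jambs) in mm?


A door frame. The clear opening width is 719 mm.

Two 1965 mm tall posts with a header on top — a door frame. The left jamb is 94 mm wide at x = 0; the right jamb starts at x = 813. The clear opening is 813 − 94 = 719 mm.


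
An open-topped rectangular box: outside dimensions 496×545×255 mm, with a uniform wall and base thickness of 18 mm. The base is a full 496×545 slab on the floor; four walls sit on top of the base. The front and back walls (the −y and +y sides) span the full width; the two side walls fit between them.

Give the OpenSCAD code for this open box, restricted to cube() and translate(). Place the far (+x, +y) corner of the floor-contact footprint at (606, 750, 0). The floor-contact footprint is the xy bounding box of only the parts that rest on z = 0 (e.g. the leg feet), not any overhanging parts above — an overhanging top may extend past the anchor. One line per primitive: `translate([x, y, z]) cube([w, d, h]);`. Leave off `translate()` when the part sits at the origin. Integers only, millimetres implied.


translate([110, 205, 0]) cube([496, 545, 18]);
translate([110, 205, 18]) cube([496, 18, 237]);
translate([110, 732, 18]) cube([496, 18, 237]);
translate([110, 223, 18]) cube([18, 509, 237]);
translate([588, 223, 18]) cube([18, 509, 237]);


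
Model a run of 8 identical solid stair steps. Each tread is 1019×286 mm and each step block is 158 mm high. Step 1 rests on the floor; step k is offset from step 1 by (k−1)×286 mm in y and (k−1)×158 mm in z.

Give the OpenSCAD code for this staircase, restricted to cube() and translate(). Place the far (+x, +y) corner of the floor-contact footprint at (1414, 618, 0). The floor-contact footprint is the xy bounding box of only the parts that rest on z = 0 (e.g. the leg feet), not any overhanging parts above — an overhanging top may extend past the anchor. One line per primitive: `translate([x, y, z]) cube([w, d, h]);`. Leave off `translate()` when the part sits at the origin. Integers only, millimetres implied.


translate([395, 332, 0]) cube([1019, 286, 158]);
translate([395, 618, 158]) cube([1019, 286, 158]);
translate([395, 904, 316]) cube([1019, 286, 158]);
translate([395, 1190, 474]) cube([1019, 286, 158]);
translate([395, 1476, 632]) cube([1019, 286, 158]);
translate([395, 1762, 790]) cube([1019, 286, 158]);
translate([395, 2048, 948]) cube([1019, 286, 158]);
translate([395, 2334, 1106]) cube([1019, 286, 158]);
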